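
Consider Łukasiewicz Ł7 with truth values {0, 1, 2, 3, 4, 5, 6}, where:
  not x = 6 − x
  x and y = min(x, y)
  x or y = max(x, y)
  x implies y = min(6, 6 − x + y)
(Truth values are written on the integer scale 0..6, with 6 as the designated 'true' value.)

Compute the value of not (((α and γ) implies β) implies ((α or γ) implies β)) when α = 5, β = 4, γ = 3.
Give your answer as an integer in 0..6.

α and γ = 5 and 3 = 3
(α and γ) implies β = 3 implies 4 = 6
α or γ = 5 or 3 = 5
(α or γ) implies β = 5 implies 4 = 5
((α and γ) implies β) implies ((α or γ) implies β) = 6 implies 5 = 5
not (((α and γ) implies β) implies ((α or γ) implies β)) = not 5 = 1

1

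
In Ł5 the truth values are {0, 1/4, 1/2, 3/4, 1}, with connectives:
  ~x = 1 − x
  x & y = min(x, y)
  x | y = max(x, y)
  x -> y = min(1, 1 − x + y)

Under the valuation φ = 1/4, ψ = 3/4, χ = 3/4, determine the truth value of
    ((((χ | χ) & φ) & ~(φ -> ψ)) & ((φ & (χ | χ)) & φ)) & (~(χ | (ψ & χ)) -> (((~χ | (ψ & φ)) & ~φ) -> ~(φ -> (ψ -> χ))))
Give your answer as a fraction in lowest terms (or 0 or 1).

χ | χ = 3/4 | 3/4 = 3/4
(χ | χ) & φ = 3/4 & 1/4 = 1/4
φ -> ψ = 1/4 -> 3/4 = 1
~(φ -> ψ) = ~1 = 0
((χ | χ) & φ) & ~(φ -> ψ) = 1/4 & 0 = 0
χ | χ = 3/4 | 3/4 = 3/4
φ & (χ | χ) = 1/4 & 3/4 = 1/4
(φ & (χ | χ)) & φ = 1/4 & 1/4 = 1/4
(((χ | χ) & φ) & ~(φ -> ψ)) & ((φ & (χ | χ)) & φ) = 0 & 1/4 = 0
ψ & χ = 3/4 & 3/4 = 3/4
χ | (ψ & χ) = 3/4 | 3/4 = 3/4
~(χ | (ψ & χ)) = ~3/4 = 1/4
~χ = ~3/4 = 1/4
ψ & φ = 3/4 & 1/4 = 1/4
~χ | (ψ & φ) = 1/4 | 1/4 = 1/4
~φ = ~1/4 = 3/4
(~χ | (ψ & φ)) & ~φ = 1/4 & 3/4 = 1/4
ψ -> χ = 3/4 -> 3/4 = 1
φ -> (ψ -> χ) = 1/4 -> 1 = 1
~(φ -> (ψ -> χ)) = ~1 = 0
((~χ | (ψ & φ)) & ~φ) -> ~(φ -> (ψ -> χ)) = 1/4 -> 0 = 3/4
~(χ | (ψ & χ)) -> (((~χ | (ψ & φ)) & ~φ) -> ~(φ -> (ψ -> χ))) = 1/4 -> 3/4 = 1
((((χ | χ) & φ) & ~(φ -> ψ)) & ((φ & (χ | χ)) & φ)) & (~(χ | (ψ & χ)) -> (((~χ | (ψ & φ)) & ~φ) -> ~(φ -> (ψ -> χ)))) = 0 & 1 = 0

0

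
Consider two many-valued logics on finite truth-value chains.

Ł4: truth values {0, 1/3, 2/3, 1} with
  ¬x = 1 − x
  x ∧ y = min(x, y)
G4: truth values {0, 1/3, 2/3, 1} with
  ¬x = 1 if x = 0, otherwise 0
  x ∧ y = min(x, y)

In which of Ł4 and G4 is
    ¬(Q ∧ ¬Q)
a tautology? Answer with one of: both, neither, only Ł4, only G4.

In Ł4: at Q = 1/3 the value is 2/3 — not a tautology.
In G4: every assignment gives 1 — tautology.

only G4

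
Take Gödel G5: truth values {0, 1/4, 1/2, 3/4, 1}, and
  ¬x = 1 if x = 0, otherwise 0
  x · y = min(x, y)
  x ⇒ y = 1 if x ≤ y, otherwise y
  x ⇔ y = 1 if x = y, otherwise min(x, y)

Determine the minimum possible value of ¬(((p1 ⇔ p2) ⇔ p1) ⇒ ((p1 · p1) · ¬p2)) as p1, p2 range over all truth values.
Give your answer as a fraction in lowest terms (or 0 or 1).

Take p1 = 0, p2 = 0:
p1 ⇔ p2 = 0 ⇔ 0 = 1
(p1 ⇔ p2) ⇔ p1 = 1 ⇔ 0 = 0
p1 · p1 = 0 · 0 = 0
¬p2 = ¬0 = 1
(p1 · p1) · ¬p2 = 0 · 1 = 0
((p1 ⇔ p2) ⇔ p1) ⇒ ((p1 · p1) · ¬p2) = 0 ⇒ 0 = 1
¬(((p1 ⇔ p2) ⇔ p1) ⇒ ((p1 · p1) · ¬p2)) = ¬1 = 0
No assignment yields a value below 0, so this is the minimum.

0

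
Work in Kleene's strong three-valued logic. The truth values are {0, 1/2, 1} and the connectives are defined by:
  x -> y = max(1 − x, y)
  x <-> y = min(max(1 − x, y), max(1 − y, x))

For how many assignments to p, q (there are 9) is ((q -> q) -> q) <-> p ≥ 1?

p = 0, q = 0 ↦ 1  ≥
p = 0, q = 1/2 ↦ 1/2  <
p = 0, q = 1 ↦ 0  <
p = 1/2, q = 0 ↦ 1/2  <
p = 1/2, q = 1/2 ↦ 1/2  <
p = 1/2, q = 1 ↦ 1/2  <
p = 1, q = 0 ↦ 0  <
p = 1, q = 1/2 ↦ 1/2  <
p = 1, q = 1 ↦ 1  ≥
So 2 of the 9 assignments meet the threshold.

2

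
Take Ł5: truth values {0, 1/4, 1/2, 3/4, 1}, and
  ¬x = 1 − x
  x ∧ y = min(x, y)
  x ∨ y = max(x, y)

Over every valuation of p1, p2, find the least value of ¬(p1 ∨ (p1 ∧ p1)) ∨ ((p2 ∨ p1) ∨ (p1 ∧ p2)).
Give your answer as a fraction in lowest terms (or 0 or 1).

Take p1 = 1/2, p2 = 0:
p1 ∧ p1 = 1/2 ∧ 1/2 = 1/2
p1 ∨ (p1 ∧ p1) = 1/2 ∨ 1/2 = 1/2
¬(p1 ∨ (p1 ∧ p1)) = ¬1/2 = 1/2
p2 ∨ p1 = 0 ∨ 1/2 = 1/2
p1 ∧ p2 = 1/2 ∧ 0 = 0
(p2 ∨ p1) ∨ (p1 ∧ p2) = 1/2 ∨ 0 = 1/2
¬(p1 ∨ (p1 ∧ p1)) ∨ ((p2 ∨ p1) ∨ (p1 ∧ p2)) = 1/2 ∨ 1/2 = 1/2
No assignment yields a value below 1/2, so this is the minimum.

1/2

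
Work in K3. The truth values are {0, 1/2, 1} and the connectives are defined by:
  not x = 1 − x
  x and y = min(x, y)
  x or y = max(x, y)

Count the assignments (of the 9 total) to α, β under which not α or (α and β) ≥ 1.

4

α = 0, β = 0 ↦ 1  ≥
α = 0, β = 1/2 ↦ 1  ≥
α = 0, β = 1 ↦ 1  ≥
α = 1/2, β = 0 ↦ 1/2  <
α = 1/2, β = 1/2 ↦ 1/2  <
α = 1/2, β = 1 ↦ 1/2  <
α = 1, β = 0 ↦ 0  <
α = 1, β = 1/2 ↦ 1/2  <
α = 1, β = 1 ↦ 1  ≥
So 4 of the 9 assignments meet the threshold.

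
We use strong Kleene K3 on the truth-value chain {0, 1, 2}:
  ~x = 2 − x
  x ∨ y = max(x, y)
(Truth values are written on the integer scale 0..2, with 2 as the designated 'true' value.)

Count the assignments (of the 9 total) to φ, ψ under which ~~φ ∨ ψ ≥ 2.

5

φ = 0, ψ = 0 ↦ 0  <
φ = 0, ψ = 1 ↦ 1  <
φ = 0, ψ = 2 ↦ 2  ≥
φ = 1, ψ = 0 ↦ 1  <
φ = 1, ψ = 1 ↦ 1  <
φ = 1, ψ = 2 ↦ 2  ≥
φ = 2, ψ = 0 ↦ 2  ≥
φ = 2, ψ = 1 ↦ 2  ≥
φ = 2, ψ = 2 ↦ 2  ≥
So 5 of the 9 assignments meet the threshold.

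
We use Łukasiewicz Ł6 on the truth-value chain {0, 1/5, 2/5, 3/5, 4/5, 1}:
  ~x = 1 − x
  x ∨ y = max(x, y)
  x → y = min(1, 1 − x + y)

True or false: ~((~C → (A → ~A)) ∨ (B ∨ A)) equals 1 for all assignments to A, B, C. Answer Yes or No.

No

Counterexample: take A = 0, B = 0, C = 0.
~C = ~0 = 1
~A = ~0 = 1
A → ~A = 0 → 1 = 1
~C → (A → ~A) = 1 → 1 = 1
B ∨ A = 0 ∨ 0 = 0
(~C → (A → ~A)) ∨ (B ∨ A) = 1 ∨ 0 = 1
~((~C → (A → ~A)) ∨ (B ∨ A)) = ~1 = 0
This gives 0 ≠ 1.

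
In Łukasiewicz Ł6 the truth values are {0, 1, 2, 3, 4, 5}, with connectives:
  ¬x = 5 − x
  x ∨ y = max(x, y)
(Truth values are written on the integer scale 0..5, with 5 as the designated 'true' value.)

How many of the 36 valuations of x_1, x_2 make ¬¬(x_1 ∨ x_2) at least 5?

11

value 5: 11 assignments (counts)
value 4: 9 assignments
value 3: 7 assignments
value 2: 5 assignments
value 1: 3 assignments
value 0: 1 assignment
So 11 of the 36 assignments meet the threshold.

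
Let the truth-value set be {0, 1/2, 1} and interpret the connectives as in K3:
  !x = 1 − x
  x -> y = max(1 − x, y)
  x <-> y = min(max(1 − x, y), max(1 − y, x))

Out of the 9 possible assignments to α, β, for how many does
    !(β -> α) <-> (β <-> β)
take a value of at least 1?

α = 0, β = 0 ↦ 0  <
α = 0, β = 1/2 ↦ 1/2  <
α = 0, β = 1 ↦ 1  ≥
α = 1/2, β = 0 ↦ 0  <
α = 1/2, β = 1/2 ↦ 1/2  <
α = 1/2, β = 1 ↦ 1/2  <
α = 1, β = 0 ↦ 0  <
α = 1, β = 1/2 ↦ 1/2  <
α = 1, β = 1 ↦ 0  <
So 1 of the 9 assignments meets the threshold.

1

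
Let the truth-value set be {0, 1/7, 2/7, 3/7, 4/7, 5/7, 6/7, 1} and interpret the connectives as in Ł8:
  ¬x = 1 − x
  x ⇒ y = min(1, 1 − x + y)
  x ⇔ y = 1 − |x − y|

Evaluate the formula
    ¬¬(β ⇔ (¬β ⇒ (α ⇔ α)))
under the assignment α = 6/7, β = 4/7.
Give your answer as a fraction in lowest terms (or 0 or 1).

¬β = ¬4/7 = 3/7
α ⇔ α = 6/7 ⇔ 6/7 = 1
¬β ⇒ (α ⇔ α) = 3/7 ⇒ 1 = 1
β ⇔ (¬β ⇒ (α ⇔ α)) = 4/7 ⇔ 1 = 4/7
¬(β ⇔ (¬β ⇒ (α ⇔ α))) = ¬4/7 = 3/7
¬¬(β ⇔ (¬β ⇒ (α ⇔ α))) = ¬3/7 = 4/7

4/7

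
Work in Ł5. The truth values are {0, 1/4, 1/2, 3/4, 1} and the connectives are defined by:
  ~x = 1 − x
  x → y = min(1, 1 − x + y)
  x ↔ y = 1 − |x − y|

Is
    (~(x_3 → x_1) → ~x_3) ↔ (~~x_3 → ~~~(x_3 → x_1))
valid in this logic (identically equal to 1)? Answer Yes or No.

Counterexample: take x_1 = 0, x_3 = 3/4.
x_3 → x_1 = 3/4 → 0 = 1/4
~(x_3 → x_1) = ~1/4 = 3/4
~x_3 = ~3/4 = 1/4
~(x_3 → x_1) → ~x_3 = 3/4 → 1/4 = 1/2
~x_3 = ~3/4 = 1/4
~~x_3 = ~1/4 = 3/4
x_3 → x_1 = 3/4 → 0 = 1/4
~(x_3 → x_1) = ~1/4 = 3/4
~~(x_3 → x_1) = ~3/4 = 1/4
~~~(x_3 → x_1) = ~1/4 = 3/4
~~x_3 → ~~~(x_3 → x_1) = 3/4 → 3/4 = 1
(~(x_3 → x_1) → ~x_3) ↔ (~~x_3 → ~~~(x_3 → x_1)) = 1/2 ↔ 1 = 1/2
This gives 1/2 ≠ 1.

No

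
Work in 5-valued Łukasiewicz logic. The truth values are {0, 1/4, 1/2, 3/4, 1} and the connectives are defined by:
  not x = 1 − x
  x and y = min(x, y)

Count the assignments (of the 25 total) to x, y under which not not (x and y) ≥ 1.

value 1: 1 assignment (counts)
value 3/4: 3 assignments
value 1/2: 5 assignments
value 1/4: 7 assignments
value 0: 9 assignments
So 1 of the 25 assignments meets the threshold.

1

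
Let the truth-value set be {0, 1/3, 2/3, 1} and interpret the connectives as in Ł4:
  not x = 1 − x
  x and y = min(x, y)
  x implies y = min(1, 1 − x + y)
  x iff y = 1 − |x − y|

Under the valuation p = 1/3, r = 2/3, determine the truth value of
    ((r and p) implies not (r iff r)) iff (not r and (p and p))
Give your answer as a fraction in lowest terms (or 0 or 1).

2/3

r and p = 2/3 and 1/3 = 1/3
r iff r = 2/3 iff 2/3 = 1
not (r iff r) = not 1 = 0
(r and p) implies not (r iff r) = 1/3 implies 0 = 2/3
not r = not 2/3 = 1/3
p and p = 1/3 and 1/3 = 1/3
not r and (p and p) = 1/3 and 1/3 = 1/3
((r and p) implies not (r iff r)) iff (not r and (p and p)) = 2/3 iff 1/3 = 2/3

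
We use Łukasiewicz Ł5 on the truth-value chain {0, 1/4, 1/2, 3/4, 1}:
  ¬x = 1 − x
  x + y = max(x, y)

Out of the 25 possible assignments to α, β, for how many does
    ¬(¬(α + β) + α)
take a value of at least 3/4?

4

value 1: 1 assignment (counts)
value 3/4: 3 assignments (counts)
value 1/2: 7 assignments
value 1/4: 8 assignments
value 0: 6 assignments
So 4 of the 25 assignments meet the threshold.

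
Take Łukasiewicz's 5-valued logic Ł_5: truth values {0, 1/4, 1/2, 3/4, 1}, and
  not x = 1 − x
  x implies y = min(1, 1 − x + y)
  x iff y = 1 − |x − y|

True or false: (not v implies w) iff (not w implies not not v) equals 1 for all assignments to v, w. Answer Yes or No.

At v = 3/4, w = 1/4, for instance:
not v = not 3/4 = 1/4
not v implies w = 1/4 implies 1/4 = 1
not w = not 1/4 = 3/4
not not v = not 1/4 = 3/4
not w implies not not v = 3/4 implies 3/4 = 1
(not v implies w) iff (not w implies not not v) = 1 iff 1 = 1
and checking the remaining 24 assignments likewise gives ≥ 1 in every case.

Yes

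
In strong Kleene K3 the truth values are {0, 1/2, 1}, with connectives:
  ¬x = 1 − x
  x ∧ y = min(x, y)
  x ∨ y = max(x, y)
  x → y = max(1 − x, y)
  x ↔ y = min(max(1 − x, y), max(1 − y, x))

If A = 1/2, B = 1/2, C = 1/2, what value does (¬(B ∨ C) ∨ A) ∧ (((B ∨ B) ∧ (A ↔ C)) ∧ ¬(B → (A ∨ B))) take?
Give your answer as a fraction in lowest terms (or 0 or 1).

B ∨ C = 1/2 ∨ 1/2 = 1/2
¬(B ∨ C) = ¬1/2 = 1/2
¬(B ∨ C) ∨ A = 1/2 ∨ 1/2 = 1/2
B ∨ B = 1/2 ∨ 1/2 = 1/2
A ↔ C = 1/2 ↔ 1/2 = 1/2
(B ∨ B) ∧ (A ↔ C) = 1/2 ∧ 1/2 = 1/2
A ∨ B = 1/2 ∨ 1/2 = 1/2
B → (A ∨ B) = 1/2 → 1/2 = 1/2
¬(B → (A ∨ B)) = ¬1/2 = 1/2
((B ∨ B) ∧ (A ↔ C)) ∧ ¬(B → (A ∨ B)) = 1/2 ∧ 1/2 = 1/2
(¬(B ∨ C) ∨ A) ∧ (((B ∨ B) ∧ (A ↔ C)) ∧ ¬(B → (A ∨ B))) = 1/2 ∧ 1/2 = 1/2

1/2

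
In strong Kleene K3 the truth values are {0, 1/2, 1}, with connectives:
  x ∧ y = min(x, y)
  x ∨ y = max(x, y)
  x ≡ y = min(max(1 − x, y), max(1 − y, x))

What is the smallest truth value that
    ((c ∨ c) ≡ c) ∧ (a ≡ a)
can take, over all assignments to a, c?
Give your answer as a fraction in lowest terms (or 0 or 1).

Take a = 0, c = 1/2:
c ∨ c = 1/2 ∨ 1/2 = 1/2
(c ∨ c) ≡ c = 1/2 ≡ 1/2 = 1/2
a ≡ a = 0 ≡ 0 = 1
((c ∨ c) ≡ c) ∧ (a ≡ a) = 1/2 ∧ 1 = 1/2
No assignment yields a value below 1/2, so this is the minimum.

1/2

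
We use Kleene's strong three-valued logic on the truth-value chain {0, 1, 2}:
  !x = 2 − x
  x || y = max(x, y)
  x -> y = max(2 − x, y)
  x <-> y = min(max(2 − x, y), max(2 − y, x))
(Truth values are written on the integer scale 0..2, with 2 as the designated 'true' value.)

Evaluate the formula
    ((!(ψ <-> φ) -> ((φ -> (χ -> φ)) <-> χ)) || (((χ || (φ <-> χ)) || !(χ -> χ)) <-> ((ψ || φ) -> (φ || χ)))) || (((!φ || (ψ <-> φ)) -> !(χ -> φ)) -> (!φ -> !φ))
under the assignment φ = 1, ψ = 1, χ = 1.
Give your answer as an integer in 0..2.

1

ψ <-> φ = 1 <-> 1 = 1
!(ψ <-> φ) = !1 = 1
χ -> φ = 1 -> 1 = 1
φ -> (χ -> φ) = 1 -> 1 = 1
(φ -> (χ -> φ)) <-> χ = 1 <-> 1 = 1
!(ψ <-> φ) -> ((φ -> (χ -> φ)) <-> χ) = 1 -> 1 = 1
φ <-> χ = 1 <-> 1 = 1
χ || (φ <-> χ) = 1 || 1 = 1
χ -> χ = 1 -> 1 = 1
!(χ -> χ) = !1 = 1
(χ || (φ <-> χ)) || !(χ -> χ) = 1 || 1 = 1
ψ || φ = 1 || 1 = 1
φ || χ = 1 || 1 = 1
(ψ || φ) -> (φ || χ) = 1 -> 1 = 1
((χ || (φ <-> χ)) || !(χ -> χ)) <-> ((ψ || φ) -> (φ || χ)) = 1 <-> 1 = 1
(!(ψ <-> φ) -> ((φ -> (χ -> φ)) <-> χ)) || (((χ || (φ <-> χ)) || !(χ -> χ)) <-> ((ψ || φ) -> (φ || χ))) = 1 || 1 = 1
!φ = !1 = 1
ψ <-> φ = 1 <-> 1 = 1
!φ || (ψ <-> φ) = 1 || 1 = 1
χ -> φ = 1 -> 1 = 1
!(χ -> φ) = !1 = 1
(!φ || (ψ <-> φ)) -> !(χ -> φ) = 1 -> 1 = 1
!φ = !1 = 1
!φ = !1 = 1
!φ -> !φ = 1 -> 1 = 1
((!φ || (ψ <-> φ)) -> !(χ -> φ)) -> (!φ -> !φ) = 1 -> 1 = 1
((!(ψ <-> φ) -> ((φ -> (χ -> φ)) <-> χ)) || (((χ || (φ <-> χ)) || !(χ -> χ)) <-> ((ψ || φ) -> (φ || χ)))) || (((!φ || (ψ <-> φ)) -> !(χ -> φ)) -> (!φ -> !φ)) = 1 || 1 = 1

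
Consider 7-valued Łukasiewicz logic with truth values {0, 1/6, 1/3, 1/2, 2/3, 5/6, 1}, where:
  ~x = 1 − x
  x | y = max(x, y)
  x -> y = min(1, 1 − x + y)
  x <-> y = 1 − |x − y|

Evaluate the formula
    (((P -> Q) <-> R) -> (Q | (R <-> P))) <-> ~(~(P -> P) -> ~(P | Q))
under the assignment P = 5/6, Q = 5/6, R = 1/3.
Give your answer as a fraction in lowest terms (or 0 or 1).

P -> Q = 5/6 -> 5/6 = 1
(P -> Q) <-> R = 1 <-> 1/3 = 1/3
R <-> P = 1/3 <-> 5/6 = 1/2
Q | (R <-> P) = 5/6 | 1/2 = 5/6
((P -> Q) <-> R) -> (Q | (R <-> P)) = 1/3 -> 5/6 = 1
P -> P = 5/6 -> 5/6 = 1
~(P -> P) = ~1 = 0
P | Q = 5/6 | 5/6 = 5/6
~(P | Q) = ~5/6 = 1/6
~(P -> P) -> ~(P | Q) = 0 -> 1/6 = 1
~(~(P -> P) -> ~(P | Q)) = ~1 = 0
(((P -> Q) <-> R) -> (Q | (R <-> P))) <-> ~(~(P -> P) -> ~(P | Q)) = 1 <-> 0 = 0

0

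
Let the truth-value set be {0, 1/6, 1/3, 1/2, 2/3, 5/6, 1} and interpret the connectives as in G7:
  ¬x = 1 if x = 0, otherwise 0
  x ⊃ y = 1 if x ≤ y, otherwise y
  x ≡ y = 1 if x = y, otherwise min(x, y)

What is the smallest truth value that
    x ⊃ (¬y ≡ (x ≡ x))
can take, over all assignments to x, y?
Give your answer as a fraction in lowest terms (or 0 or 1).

0

Take x = 1/6, y = 1/6:
¬y = ¬1/6 = 0
x ≡ x = 1/6 ≡ 1/6 = 1
¬y ≡ (x ≡ x) = 0 ≡ 1 = 0
x ⊃ (¬y ≡ (x ≡ x)) = 1/6 ⊃ 0 = 0
No assignment yields a value below 0, so this is the minimum.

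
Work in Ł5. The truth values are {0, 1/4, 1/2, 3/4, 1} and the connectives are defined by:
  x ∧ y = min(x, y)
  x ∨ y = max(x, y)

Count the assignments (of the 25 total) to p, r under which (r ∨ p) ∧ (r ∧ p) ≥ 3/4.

value 1: 1 assignment (counts)
value 3/4: 3 assignments (counts)
value 1/2: 5 assignments
value 1/4: 7 assignments
value 0: 9 assignments
So 4 of the 25 assignments meet the threshold.

4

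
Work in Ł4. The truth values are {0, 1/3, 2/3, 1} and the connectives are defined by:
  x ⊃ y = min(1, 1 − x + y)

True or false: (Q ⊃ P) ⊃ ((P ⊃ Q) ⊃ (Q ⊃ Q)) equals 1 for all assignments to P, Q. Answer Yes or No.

Yes

P = 0, Q = 0 ↦ 1
P = 0, Q = 1/3 ↦ 1
P = 0, Q = 2/3 ↦ 1
P = 0, Q = 1 ↦ 1
P = 1/3, Q = 0 ↦ 1
P = 1/3, Q = 1/3 ↦ 1
P = 1/3, Q = 2/3 ↦ 1
P = 1/3, Q = 1 ↦ 1
P = 2/3, Q = 0 ↦ 1
P = 2/3, Q = 1/3 ↦ 1
P = 2/3, Q = 2/3 ↦ 1
P = 2/3, Q = 1 ↦ 1
P = 1, Q = 0 ↦ 1
P = 1, Q = 1/3 ↦ 1
P = 1, Q = 2/3 ↦ 1
P = 1, Q = 1 ↦ 1
Every assignment gives a value ≥ 1.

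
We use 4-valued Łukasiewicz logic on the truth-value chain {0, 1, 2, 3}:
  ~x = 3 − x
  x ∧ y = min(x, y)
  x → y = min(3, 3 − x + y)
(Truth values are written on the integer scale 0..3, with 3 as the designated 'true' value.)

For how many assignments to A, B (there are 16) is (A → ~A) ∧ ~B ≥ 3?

2

A = 0, B = 0 ↦ 3  ≥
A = 0, B = 1 ↦ 2  <
A = 0, B = 2 ↦ 1  <
A = 0, B = 3 ↦ 0  <
A = 1, B = 0 ↦ 3  ≥
A = 1, B = 1 ↦ 2  <
A = 1, B = 2 ↦ 1  <
A = 1, B = 3 ↦ 0  <
A = 2, B = 0 ↦ 2  <
A = 2, B = 1 ↦ 2  <
A = 2, B = 2 ↦ 1  <
A = 2, B = 3 ↦ 0  <
A = 3, B = 0 ↦ 0  <
A = 3, B = 1 ↦ 0  <
A = 3, B = 2 ↦ 0  <
A = 3, B = 3 ↦ 0  <
So 2 of the 16 assignments meet the threshold.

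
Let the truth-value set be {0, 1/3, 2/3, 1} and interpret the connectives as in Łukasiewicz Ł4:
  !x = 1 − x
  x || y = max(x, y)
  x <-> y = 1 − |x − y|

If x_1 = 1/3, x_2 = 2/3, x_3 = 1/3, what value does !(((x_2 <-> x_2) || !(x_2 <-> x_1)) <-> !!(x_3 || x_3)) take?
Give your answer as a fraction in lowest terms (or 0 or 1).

x_2 <-> x_2 = 2/3 <-> 2/3 = 1
x_2 <-> x_1 = 2/3 <-> 1/3 = 2/3
!(x_2 <-> x_1) = !2/3 = 1/3
(x_2 <-> x_2) || !(x_2 <-> x_1) = 1 || 1/3 = 1
x_3 || x_3 = 1/3 || 1/3 = 1/3
!(x_3 || x_3) = !1/3 = 2/3
!!(x_3 || x_3) = !2/3 = 1/3
((x_2 <-> x_2) || !(x_2 <-> x_1)) <-> !!(x_3 || x_3) = 1 <-> 1/3 = 1/3
!(((x_2 <-> x_2) || !(x_2 <-> x_1)) <-> !!(x_3 || x_3)) = !1/3 = 2/3

2/3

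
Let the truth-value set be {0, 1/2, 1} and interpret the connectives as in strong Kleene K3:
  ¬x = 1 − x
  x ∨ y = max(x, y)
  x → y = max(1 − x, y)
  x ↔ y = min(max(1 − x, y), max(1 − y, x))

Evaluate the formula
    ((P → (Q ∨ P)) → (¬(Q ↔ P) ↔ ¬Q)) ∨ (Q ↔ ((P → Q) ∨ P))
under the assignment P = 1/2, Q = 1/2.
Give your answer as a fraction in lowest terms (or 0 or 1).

Q ∨ P = 1/2 ∨ 1/2 = 1/2
P → (Q ∨ P) = 1/2 → 1/2 = 1/2
Q ↔ P = 1/2 ↔ 1/2 = 1/2
¬(Q ↔ P) = ¬1/2 = 1/2
¬Q = ¬1/2 = 1/2
¬(Q ↔ P) ↔ ¬Q = 1/2 ↔ 1/2 = 1/2
(P → (Q ∨ P)) → (¬(Q ↔ P) ↔ ¬Q) = 1/2 → 1/2 = 1/2
P → Q = 1/2 → 1/2 = 1/2
(P → Q) ∨ P = 1/2 ∨ 1/2 = 1/2
Q ↔ ((P → Q) ∨ P) = 1/2 ↔ 1/2 = 1/2
((P → (Q ∨ P)) → (¬(Q ↔ P) ↔ ¬Q)) ∨ (Q ↔ ((P → Q) ∨ P)) = 1/2 ∨ 1/2 = 1/2

1/2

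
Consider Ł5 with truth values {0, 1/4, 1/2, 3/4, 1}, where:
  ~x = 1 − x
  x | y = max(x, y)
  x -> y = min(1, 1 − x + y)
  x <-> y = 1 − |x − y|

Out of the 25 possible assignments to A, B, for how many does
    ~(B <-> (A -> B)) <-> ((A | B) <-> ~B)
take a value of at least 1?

value 1: 6 assignments (counts)
value 3/4: 8 assignments
value 1/2: 7 assignments
value 1/4: 2 assignments
value 0: 2 assignments
So 6 of the 25 assignments meet the threshold.

6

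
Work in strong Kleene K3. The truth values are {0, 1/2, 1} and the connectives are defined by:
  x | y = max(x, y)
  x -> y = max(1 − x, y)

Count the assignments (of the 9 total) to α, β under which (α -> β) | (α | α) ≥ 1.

α = 0, β = 0 ↦ 1  ≥
α = 0, β = 1/2 ↦ 1  ≥
α = 0, β = 1 ↦ 1  ≥
α = 1/2, β = 0 ↦ 1/2  <
α = 1/2, β = 1/2 ↦ 1/2  <
α = 1/2, β = 1 ↦ 1  ≥
α = 1, β = 0 ↦ 1  ≥
α = 1, β = 1/2 ↦ 1  ≥
α = 1, β = 1 ↦ 1  ≥
So 7 of the 9 assignments meet the threshold.

7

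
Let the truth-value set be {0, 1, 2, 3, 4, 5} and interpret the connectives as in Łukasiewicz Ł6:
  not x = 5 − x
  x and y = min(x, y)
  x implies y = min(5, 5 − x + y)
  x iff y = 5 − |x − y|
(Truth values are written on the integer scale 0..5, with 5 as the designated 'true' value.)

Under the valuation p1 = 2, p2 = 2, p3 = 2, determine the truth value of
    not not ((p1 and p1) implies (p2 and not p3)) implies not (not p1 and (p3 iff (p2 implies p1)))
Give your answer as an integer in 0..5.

3

p1 and p1 = 2 and 2 = 2
not p3 = not 2 = 3
p2 and not p3 = 2 and 3 = 2
(p1 and p1) implies (p2 and not p3) = 2 implies 2 = 5
not ((p1 and p1) implies (p2 and not p3)) = not 5 = 0
not not ((p1 and p1) implies (p2 and not p3)) = not 0 = 5
not p1 = not 2 = 3
p2 implies p1 = 2 implies 2 = 5
p3 iff (p2 implies p1) = 2 iff 5 = 2
not p1 and (p3 iff (p2 implies p1)) = 3 and 2 = 2
not (not p1 and (p3 iff (p2 implies p1))) = not 2 = 3
not not ((p1 and p1) implies (p2 and not p3)) implies not (not p1 and (p3 iff (p2 implies p1))) = 5 implies 3 = 3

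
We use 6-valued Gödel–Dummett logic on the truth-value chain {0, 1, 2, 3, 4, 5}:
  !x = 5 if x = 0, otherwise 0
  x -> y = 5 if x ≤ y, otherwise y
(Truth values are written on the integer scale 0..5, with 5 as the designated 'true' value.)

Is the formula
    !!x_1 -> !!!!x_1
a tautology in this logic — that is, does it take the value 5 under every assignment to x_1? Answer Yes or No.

x_1 = 0 ↦ 5
x_1 = 1 ↦ 5
x_1 = 2 ↦ 5
x_1 = 3 ↦ 5
x_1 = 4 ↦ 5
x_1 = 5 ↦ 5
Every assignment gives a value ≥ 5.

Yes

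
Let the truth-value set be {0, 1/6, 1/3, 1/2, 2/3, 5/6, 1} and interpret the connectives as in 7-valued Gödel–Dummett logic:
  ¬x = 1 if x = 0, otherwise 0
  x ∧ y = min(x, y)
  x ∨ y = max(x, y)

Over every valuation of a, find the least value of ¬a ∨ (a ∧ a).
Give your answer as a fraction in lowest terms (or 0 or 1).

1/6

Take a = 1/6:
¬a = ¬1/6 = 0
a ∧ a = 1/6 ∧ 1/6 = 1/6
¬a ∨ (a ∧ a) = 0 ∨ 1/6 = 1/6
No assignment yields a value below 1/6, so this is the minimum.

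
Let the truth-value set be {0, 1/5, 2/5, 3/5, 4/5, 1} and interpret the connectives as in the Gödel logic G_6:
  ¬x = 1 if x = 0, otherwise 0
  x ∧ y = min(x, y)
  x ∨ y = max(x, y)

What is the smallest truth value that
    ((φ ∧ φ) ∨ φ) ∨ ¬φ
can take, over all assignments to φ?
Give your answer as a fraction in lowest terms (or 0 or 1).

Take φ = 1/5:
φ ∧ φ = 1/5 ∧ 1/5 = 1/5
(φ ∧ φ) ∨ φ = 1/5 ∨ 1/5 = 1/5
¬φ = ¬1/5 = 0
((φ ∧ φ) ∨ φ) ∨ ¬φ = 1/5 ∨ 0 = 1/5
No assignment yields a value below 1/5, so this is the minimum.

1/5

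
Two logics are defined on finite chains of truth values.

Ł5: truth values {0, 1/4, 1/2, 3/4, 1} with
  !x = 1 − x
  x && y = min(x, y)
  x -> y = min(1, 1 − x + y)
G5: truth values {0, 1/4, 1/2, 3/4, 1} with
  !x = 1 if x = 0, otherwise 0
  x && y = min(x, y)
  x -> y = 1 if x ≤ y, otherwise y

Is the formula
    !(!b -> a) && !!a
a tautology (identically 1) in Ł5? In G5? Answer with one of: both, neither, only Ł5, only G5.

neither

In Ł5: at a = 0, b = 0 the value is 0 — not a tautology.
In G5: at a = 0, b = 0 the value is 0 — not a tautology.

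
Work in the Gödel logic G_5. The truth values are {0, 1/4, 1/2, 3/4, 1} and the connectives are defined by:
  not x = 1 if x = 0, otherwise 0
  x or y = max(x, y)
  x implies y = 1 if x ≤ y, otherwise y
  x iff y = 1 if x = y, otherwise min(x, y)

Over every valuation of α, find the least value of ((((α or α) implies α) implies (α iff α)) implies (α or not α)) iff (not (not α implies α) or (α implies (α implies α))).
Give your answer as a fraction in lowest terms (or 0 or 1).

Take α = 1/4:
α or α = 1/4 or 1/4 = 1/4
(α or α) implies α = 1/4 implies 1/4 = 1
α iff α = 1/4 iff 1/4 = 1
((α or α) implies α) implies (α iff α) = 1 implies 1 = 1
not α = not 1/4 = 0
α or not α = 1/4 or 0 = 1/4
(((α or α) implies α) implies (α iff α)) implies (α or not α) = 1 implies 1/4 = 1/4
not α = not 1/4 = 0
not α implies α = 0 implies 1/4 = 1
not (not α implies α) = not 1 = 0
α implies α = 1/4 implies 1/4 = 1
α implies (α implies α) = 1/4 implies 1 = 1
not (not α implies α) or (α implies (α implies α)) = 0 or 1 = 1
((((α or α) implies α) implies (α iff α)) implies (α or not α)) iff (not (not α implies α) or (α implies (α implies α))) = 1/4 iff 1 = 1/4
No assignment yields a value below 1/4, so this is the minimum.

1/4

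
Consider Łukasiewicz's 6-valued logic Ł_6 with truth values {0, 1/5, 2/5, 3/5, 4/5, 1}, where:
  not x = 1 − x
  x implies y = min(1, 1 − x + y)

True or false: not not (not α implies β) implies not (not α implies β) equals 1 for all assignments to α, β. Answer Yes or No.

Counterexample: take α = 0, β = 3/5.
not α = not 0 = 1
not α implies β = 1 implies 3/5 = 3/5
not (not α implies β) = not 3/5 = 2/5
not not (not α implies β) = not 2/5 = 3/5
not (not α implies β) = not 3/5 = 2/5
not not (not α implies β) implies not (not α implies β) = 3/5 implies 2/5 = 4/5
This gives 4/5 ≠ 1.

No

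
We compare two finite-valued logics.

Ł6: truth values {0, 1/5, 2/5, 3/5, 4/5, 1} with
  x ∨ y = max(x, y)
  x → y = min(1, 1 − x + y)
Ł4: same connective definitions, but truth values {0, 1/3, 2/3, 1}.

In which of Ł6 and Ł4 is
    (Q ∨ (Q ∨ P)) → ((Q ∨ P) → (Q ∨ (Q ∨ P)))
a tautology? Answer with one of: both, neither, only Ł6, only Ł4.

In Ł6: every assignment gives 1 — tautology.
In Ł4: every assignment gives 1 — tautology.

both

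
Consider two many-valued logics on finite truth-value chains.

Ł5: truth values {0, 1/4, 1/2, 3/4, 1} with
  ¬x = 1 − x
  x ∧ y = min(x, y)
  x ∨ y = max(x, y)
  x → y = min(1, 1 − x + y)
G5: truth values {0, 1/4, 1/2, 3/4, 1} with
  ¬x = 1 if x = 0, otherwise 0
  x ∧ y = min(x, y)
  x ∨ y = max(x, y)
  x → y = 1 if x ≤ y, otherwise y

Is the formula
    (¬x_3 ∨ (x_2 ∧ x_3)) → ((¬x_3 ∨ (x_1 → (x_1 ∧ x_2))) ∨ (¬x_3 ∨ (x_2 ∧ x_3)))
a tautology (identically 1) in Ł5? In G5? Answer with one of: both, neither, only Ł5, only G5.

both

In Ł5: every assignment gives 1 — tautology.
In G5: every assignment gives 1 — tautology.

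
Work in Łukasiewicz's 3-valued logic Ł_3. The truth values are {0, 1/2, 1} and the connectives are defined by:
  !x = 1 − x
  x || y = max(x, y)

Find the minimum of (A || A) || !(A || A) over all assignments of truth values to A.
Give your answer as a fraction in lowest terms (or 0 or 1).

Take A = 1/2:
A || A = 1/2 || 1/2 = 1/2
A || A = 1/2 || 1/2 = 1/2
!(A || A) = !1/2 = 1/2
(A || A) || !(A || A) = 1/2 || 1/2 = 1/2
No assignment yields a value below 1/2, so this is the minimum.

1/2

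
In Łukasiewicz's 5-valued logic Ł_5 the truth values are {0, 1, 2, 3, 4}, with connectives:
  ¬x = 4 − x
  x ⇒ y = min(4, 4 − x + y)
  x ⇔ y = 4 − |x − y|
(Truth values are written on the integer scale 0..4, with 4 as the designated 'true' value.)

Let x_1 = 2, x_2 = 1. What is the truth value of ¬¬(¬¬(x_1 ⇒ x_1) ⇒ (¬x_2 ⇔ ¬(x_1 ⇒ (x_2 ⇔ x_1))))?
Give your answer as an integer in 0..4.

1

x_1 ⇒ x_1 = 2 ⇒ 2 = 4
¬(x_1 ⇒ x_1) = ¬4 = 0
¬¬(x_1 ⇒ x_1) = ¬0 = 4
¬x_2 = ¬1 = 3
x_2 ⇔ x_1 = 1 ⇔ 2 = 3
x_1 ⇒ (x_2 ⇔ x_1) = 2 ⇒ 3 = 4
¬(x_1 ⇒ (x_2 ⇔ x_1)) = ¬4 = 0
¬x_2 ⇔ ¬(x_1 ⇒ (x_2 ⇔ x_1)) = 3 ⇔ 0 = 1
¬¬(x_1 ⇒ x_1) ⇒ (¬x_2 ⇔ ¬(x_1 ⇒ (x_2 ⇔ x_1))) = 4 ⇒ 1 = 1
¬(¬¬(x_1 ⇒ x_1) ⇒ (¬x_2 ⇔ ¬(x_1 ⇒ (x_2 ⇔ x_1)))) = ¬1 = 3
¬¬(¬¬(x_1 ⇒ x_1) ⇒ (¬x_2 ⇔ ¬(x_1 ⇒ (x_2 ⇔ x_1)))) = ¬3 = 1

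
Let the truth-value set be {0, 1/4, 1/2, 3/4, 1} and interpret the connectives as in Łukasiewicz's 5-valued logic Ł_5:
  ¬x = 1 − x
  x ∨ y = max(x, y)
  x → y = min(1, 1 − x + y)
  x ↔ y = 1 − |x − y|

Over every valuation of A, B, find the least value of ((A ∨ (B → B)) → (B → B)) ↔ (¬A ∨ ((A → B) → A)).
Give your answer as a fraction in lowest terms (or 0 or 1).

1/2

Take A = 1/2, B = 1/2:
B → B = 1/2 → 1/2 = 1
A ∨ (B → B) = 1/2 ∨ 1 = 1
B → B = 1/2 → 1/2 = 1
(A ∨ (B → B)) → (B → B) = 1 → 1 = 1
¬A = ¬1/2 = 1/2
A → B = 1/2 → 1/2 = 1
(A → B) → A = 1 → 1/2 = 1/2
¬A ∨ ((A → B) → A) = 1/2 ∨ 1/2 = 1/2
((A ∨ (B → B)) → (B → B)) ↔ (¬A ∨ ((A → B) → A)) = 1 ↔ 1/2 = 1/2
No assignment yields a value below 1/2, so this is the minimum.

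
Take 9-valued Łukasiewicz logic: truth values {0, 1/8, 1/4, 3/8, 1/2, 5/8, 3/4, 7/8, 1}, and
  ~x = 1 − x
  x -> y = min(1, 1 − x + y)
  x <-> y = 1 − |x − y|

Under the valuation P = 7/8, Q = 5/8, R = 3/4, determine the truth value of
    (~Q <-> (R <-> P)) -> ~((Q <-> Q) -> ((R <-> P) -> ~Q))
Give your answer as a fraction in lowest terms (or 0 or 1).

~Q = ~5/8 = 3/8
R <-> P = 3/4 <-> 7/8 = 7/8
~Q <-> (R <-> P) = 3/8 <-> 7/8 = 1/2
Q <-> Q = 5/8 <-> 5/8 = 1
R <-> P = 3/4 <-> 7/8 = 7/8
~Q = ~5/8 = 3/8
(R <-> P) -> ~Q = 7/8 -> 3/8 = 1/2
(Q <-> Q) -> ((R <-> P) -> ~Q) = 1 -> 1/2 = 1/2
~((Q <-> Q) -> ((R <-> P) -> ~Q)) = ~1/2 = 1/2
(~Q <-> (R <-> P)) -> ~((Q <-> Q) -> ((R <-> P) -> ~Q)) = 1/2 -> 1/2 = 1

1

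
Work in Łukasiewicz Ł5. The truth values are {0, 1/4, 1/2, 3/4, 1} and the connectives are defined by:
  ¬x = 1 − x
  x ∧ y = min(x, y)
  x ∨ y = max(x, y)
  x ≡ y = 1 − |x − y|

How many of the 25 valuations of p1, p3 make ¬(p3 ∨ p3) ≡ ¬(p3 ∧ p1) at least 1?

value 1: 15 assignments (counts)
value 3/4: 4 assignments
value 1/2: 3 assignments
value 1/4: 2 assignments
value 0: 1 assignment
So 15 of the 25 assignments meet the threshold.

15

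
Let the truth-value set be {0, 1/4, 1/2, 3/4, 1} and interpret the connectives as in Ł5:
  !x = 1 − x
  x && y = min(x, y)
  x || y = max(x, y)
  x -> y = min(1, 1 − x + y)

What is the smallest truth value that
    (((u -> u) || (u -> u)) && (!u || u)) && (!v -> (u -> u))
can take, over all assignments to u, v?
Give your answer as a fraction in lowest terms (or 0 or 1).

Take u = 1/2, v = 0:
u -> u = 1/2 -> 1/2 = 1
u -> u = 1/2 -> 1/2 = 1
(u -> u) || (u -> u) = 1 || 1 = 1
!u = !1/2 = 1/2
!u || u = 1/2 || 1/2 = 1/2
((u -> u) || (u -> u)) && (!u || u) = 1 && 1/2 = 1/2
!v = !0 = 1
u -> u = 1/2 -> 1/2 = 1
!v -> (u -> u) = 1 -> 1 = 1
(((u -> u) || (u -> u)) && (!u || u)) && (!v -> (u -> u)) = 1/2 && 1 = 1/2
No assignment yields a value below 1/2, so this is the minimum.

1/2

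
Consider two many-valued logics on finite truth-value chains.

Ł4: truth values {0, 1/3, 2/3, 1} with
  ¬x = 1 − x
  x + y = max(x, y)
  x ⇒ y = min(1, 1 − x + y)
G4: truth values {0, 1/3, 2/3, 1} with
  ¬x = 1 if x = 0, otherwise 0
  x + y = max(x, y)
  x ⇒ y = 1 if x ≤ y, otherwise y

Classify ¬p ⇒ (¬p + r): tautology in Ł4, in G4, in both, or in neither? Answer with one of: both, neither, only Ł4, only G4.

both

In Ł4: every assignment gives 1 — tautology.
In G4: every assignment gives 1 — tautology.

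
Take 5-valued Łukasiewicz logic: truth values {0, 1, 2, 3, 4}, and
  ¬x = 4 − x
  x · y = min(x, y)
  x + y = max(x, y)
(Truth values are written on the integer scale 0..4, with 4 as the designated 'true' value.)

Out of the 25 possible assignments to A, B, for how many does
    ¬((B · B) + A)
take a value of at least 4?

value 4: 1 assignment (counts)
value 3: 3 assignments
value 2: 5 assignments
value 1: 7 assignments
value 0: 9 assignments
So 1 of the 25 assignments meets the threshold.

1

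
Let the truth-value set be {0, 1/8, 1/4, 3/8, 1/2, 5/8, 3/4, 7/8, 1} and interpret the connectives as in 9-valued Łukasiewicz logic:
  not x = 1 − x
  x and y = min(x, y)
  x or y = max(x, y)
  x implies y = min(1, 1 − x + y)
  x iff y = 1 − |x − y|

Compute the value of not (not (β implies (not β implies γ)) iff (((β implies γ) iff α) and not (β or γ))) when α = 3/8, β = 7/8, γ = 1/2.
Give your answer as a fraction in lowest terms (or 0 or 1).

not β = not 7/8 = 1/8
not β implies γ = 1/8 implies 1/2 = 1
β implies (not β implies γ) = 7/8 implies 1 = 1
not (β implies (not β implies γ)) = not 1 = 0
β implies γ = 7/8 implies 1/2 = 5/8
(β implies γ) iff α = 5/8 iff 3/8 = 3/4
β or γ = 7/8 or 1/2 = 7/8
not (β or γ) = not 7/8 = 1/8
((β implies γ) iff α) and not (β or γ) = 3/4 and 1/8 = 1/8
not (β implies (not β implies γ)) iff (((β implies γ) iff α) and not (β or γ)) = 0 iff 1/8 = 7/8
not (not (β implies (not β implies γ)) iff (((β implies γ) iff α) and not (β or γ))) = not 7/8 = 1/8

1/8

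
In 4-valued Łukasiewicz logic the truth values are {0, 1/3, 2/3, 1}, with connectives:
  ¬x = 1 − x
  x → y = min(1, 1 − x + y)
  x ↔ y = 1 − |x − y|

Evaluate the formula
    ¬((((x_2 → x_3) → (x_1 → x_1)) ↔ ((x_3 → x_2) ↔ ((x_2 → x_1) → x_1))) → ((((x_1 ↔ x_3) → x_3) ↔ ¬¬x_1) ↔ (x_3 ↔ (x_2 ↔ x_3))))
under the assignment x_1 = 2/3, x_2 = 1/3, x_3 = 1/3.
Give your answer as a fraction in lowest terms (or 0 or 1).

x_2 → x_3 = 1/3 → 1/3 = 1
x_1 → x_1 = 2/3 → 2/3 = 1
(x_2 → x_3) → (x_1 → x_1) = 1 → 1 = 1
x_3 → x_2 = 1/3 → 1/3 = 1
x_2 → x_1 = 1/3 → 2/3 = 1
(x_2 → x_1) → x_1 = 1 → 2/3 = 2/3
(x_3 → x_2) ↔ ((x_2 → x_1) → x_1) = 1 ↔ 2/3 = 2/3
((x_2 → x_3) → (x_1 → x_1)) ↔ ((x_3 → x_2) ↔ ((x_2 → x_1) → x_1)) = 1 ↔ 2/3 = 2/3
x_1 ↔ x_3 = 2/3 ↔ 1/3 = 2/3
(x_1 ↔ x_3) → x_3 = 2/3 → 1/3 = 2/3
¬x_1 = ¬2/3 = 1/3
¬¬x_1 = ¬1/3 = 2/3
((x_1 ↔ x_3) → x_3) ↔ ¬¬x_1 = 2/3 ↔ 2/3 = 1
x_2 ↔ x_3 = 1/3 ↔ 1/3 = 1
x_3 ↔ (x_2 ↔ x_3) = 1/3 ↔ 1 = 1/3
(((x_1 ↔ x_3) → x_3) ↔ ¬¬x_1) ↔ (x_3 ↔ (x_2 ↔ x_3)) = 1 ↔ 1/3 = 1/3
(((x_2 → x_3) → (x_1 → x_1)) ↔ ((x_3 → x_2) ↔ ((x_2 → x_1) → x_1))) → ((((x_1 ↔ x_3) → x_3) ↔ ¬¬x_1) ↔ (x_3 ↔ (x_2 ↔ x_3))) = 2/3 → 1/3 = 2/3
¬((((x_2 → x_3) → (x_1 → x_1)) ↔ ((x_3 → x_2) ↔ ((x_2 → x_1) → x_1))) → ((((x_1 ↔ x_3) → x_3) ↔ ¬¬x_1) ↔ (x_3 ↔ (x_2 ↔ x_3)))) = ¬2/3 = 1/3

1/3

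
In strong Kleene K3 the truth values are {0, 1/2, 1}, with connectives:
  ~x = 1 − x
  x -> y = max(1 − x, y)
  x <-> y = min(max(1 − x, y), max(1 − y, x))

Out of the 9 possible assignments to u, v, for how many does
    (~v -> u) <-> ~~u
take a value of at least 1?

u = 0, v = 0 ↦ 1  ≥
u = 0, v = 1/2 ↦ 1/2  <
u = 0, v = 1 ↦ 0  <
u = 1/2, v = 0 ↦ 1/2  <
u = 1/2, v = 1/2 ↦ 1/2  <
u = 1/2, v = 1 ↦ 1/2  <
u = 1, v = 0 ↦ 1  ≥
u = 1, v = 1/2 ↦ 1  ≥
u = 1, v = 1 ↦ 1  ≥
So 4 of the 9 assignments meet the threshold.

4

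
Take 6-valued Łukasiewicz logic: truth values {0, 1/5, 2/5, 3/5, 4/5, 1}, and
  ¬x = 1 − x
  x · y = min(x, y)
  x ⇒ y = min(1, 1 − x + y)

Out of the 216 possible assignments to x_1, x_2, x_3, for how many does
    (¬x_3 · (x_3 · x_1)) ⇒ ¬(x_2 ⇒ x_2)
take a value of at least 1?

96

value 1: 96 assignments (counts)
value 4/5: 72 assignments
value 3/5: 48 assignments
So 96 of the 216 assignments meet the threshold.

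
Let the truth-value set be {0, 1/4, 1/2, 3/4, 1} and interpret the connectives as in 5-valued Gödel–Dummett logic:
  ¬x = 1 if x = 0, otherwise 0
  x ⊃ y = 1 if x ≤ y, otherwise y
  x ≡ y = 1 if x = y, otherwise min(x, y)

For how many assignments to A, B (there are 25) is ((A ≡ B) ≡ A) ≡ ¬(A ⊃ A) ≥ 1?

5

value 1: 5 assignments (counts)
value 0: 20 assignments
So 5 of the 25 assignments meet the threshold.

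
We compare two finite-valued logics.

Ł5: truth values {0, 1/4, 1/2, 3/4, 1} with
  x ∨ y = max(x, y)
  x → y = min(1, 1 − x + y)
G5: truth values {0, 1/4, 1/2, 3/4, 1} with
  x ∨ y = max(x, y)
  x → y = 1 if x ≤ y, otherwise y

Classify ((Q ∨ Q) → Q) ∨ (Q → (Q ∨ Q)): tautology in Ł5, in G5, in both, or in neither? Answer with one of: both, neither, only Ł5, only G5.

both

In Ł5: every assignment gives 1 — tautology.
In G5: every assignment gives 1 — tautology.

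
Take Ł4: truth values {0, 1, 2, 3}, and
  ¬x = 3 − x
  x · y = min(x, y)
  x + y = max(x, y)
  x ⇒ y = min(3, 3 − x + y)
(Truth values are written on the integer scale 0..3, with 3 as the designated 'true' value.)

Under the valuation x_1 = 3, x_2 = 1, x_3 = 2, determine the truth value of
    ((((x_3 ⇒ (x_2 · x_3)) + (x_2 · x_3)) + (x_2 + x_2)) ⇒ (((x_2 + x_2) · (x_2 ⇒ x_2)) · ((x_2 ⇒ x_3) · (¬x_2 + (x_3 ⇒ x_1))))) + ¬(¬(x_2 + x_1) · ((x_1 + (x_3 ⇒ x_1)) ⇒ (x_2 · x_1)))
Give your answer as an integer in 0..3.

x_2 · x_3 = 1 · 2 = 1
x_3 ⇒ (x_2 · x_3) = 2 ⇒ 1 = 2
x_2 · x_3 = 1 · 2 = 1
(x_3 ⇒ (x_2 · x_3)) + (x_2 · x_3) = 2 + 1 = 2
x_2 + x_2 = 1 + 1 = 1
((x_3 ⇒ (x_2 · x_3)) + (x_2 · x_3)) + (x_2 + x_2) = 2 + 1 = 2
x_2 + x_2 = 1 + 1 = 1
x_2 ⇒ x_2 = 1 ⇒ 1 = 3
(x_2 + x_2) · (x_2 ⇒ x_2) = 1 · 3 = 1
x_2 ⇒ x_3 = 1 ⇒ 2 = 3
¬x_2 = ¬1 = 2
x_3 ⇒ x_1 = 2 ⇒ 3 = 3
¬x_2 + (x_3 ⇒ x_1) = 2 + 3 = 3
(x_2 ⇒ x_3) · (¬x_2 + (x_3 ⇒ x_1)) = 3 · 3 = 3
((x_2 + x_2) · (x_2 ⇒ x_2)) · ((x_2 ⇒ x_3) · (¬x_2 + (x_3 ⇒ x_1))) = 1 · 3 = 1
(((x_3 ⇒ (x_2 · x_3)) + (x_2 · x_3)) + (x_2 + x_2)) ⇒ (((x_2 + x_2) · (x_2 ⇒ x_2)) · ((x_2 ⇒ x_3) · (¬x_2 + (x_3 ⇒ x_1)))) = 2 ⇒ 1 = 2
x_2 + x_1 = 1 + 3 = 3
¬(x_2 + x_1) = ¬3 = 0
x_3 ⇒ x_1 = 2 ⇒ 3 = 3
x_1 + (x_3 ⇒ x_1) = 3 + 3 = 3
x_2 · x_1 = 1 · 3 = 1
(x_1 + (x_3 ⇒ x_1)) ⇒ (x_2 · x_1) = 3 ⇒ 1 = 1
¬(x_2 + x_1) · ((x_1 + (x_3 ⇒ x_1)) ⇒ (x_2 · x_1)) = 0 · 1 = 0
¬(¬(x_2 + x_1) · ((x_1 + (x_3 ⇒ x_1)) ⇒ (x_2 · x_1))) = ¬0 = 3
((((x_3 ⇒ (x_2 · x_3)) + (x_2 · x_3)) + (x_2 + x_2)) ⇒ (((x_2 + x_2) · (x_2 ⇒ x_2)) · ((x_2 ⇒ x_3) · (¬x_2 + (x_3 ⇒ x_1))))) + ¬(¬(x_2 + x_1) · ((x_1 + (x_3 ⇒ x_1)) ⇒ (x_2 · x_1))) = 2 + 3 = 3

3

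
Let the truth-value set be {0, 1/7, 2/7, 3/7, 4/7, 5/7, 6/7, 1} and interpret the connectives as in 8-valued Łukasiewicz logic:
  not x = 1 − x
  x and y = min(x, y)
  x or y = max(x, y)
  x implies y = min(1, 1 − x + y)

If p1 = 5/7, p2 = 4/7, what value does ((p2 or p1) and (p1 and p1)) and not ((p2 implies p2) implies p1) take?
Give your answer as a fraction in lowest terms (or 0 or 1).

p2 or p1 = 4/7 or 5/7 = 5/7
p1 and p1 = 5/7 and 5/7 = 5/7
(p2 or p1) and (p1 and p1) = 5/7 and 5/7 = 5/7
p2 implies p2 = 4/7 implies 4/7 = 1
(p2 implies p2) implies p1 = 1 implies 5/7 = 5/7
not ((p2 implies p2) implies p1) = not 5/7 = 2/7
((p2 or p1) and (p1 and p1)) and not ((p2 implies p2) implies p1) = 5/7 and 2/7 = 2/7

2/7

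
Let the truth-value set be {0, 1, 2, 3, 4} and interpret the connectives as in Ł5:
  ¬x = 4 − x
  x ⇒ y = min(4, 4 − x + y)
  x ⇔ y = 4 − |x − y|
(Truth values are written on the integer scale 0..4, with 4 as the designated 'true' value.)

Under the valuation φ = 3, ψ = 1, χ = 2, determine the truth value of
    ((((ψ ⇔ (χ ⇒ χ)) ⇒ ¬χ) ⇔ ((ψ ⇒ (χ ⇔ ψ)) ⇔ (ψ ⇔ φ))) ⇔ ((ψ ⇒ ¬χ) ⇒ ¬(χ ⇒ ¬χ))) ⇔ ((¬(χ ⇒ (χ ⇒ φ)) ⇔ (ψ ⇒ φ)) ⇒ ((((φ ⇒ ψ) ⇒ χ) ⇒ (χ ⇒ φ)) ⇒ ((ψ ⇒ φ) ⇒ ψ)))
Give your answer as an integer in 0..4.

2

χ ⇒ χ = 2 ⇒ 2 = 4
ψ ⇔ (χ ⇒ χ) = 1 ⇔ 4 = 1
¬χ = ¬2 = 2
(ψ ⇔ (χ ⇒ χ)) ⇒ ¬χ = 1 ⇒ 2 = 4
χ ⇔ ψ = 2 ⇔ 1 = 3
ψ ⇒ (χ ⇔ ψ) = 1 ⇒ 3 = 4
ψ ⇔ φ = 1 ⇔ 3 = 2
(ψ ⇒ (χ ⇔ ψ)) ⇔ (ψ ⇔ φ) = 4 ⇔ 2 = 2
((ψ ⇔ (χ ⇒ χ)) ⇒ ¬χ) ⇔ ((ψ ⇒ (χ ⇔ ψ)) ⇔ (ψ ⇔ φ)) = 4 ⇔ 2 = 2
¬χ = ¬2 = 2
ψ ⇒ ¬χ = 1 ⇒ 2 = 4
¬χ = ¬2 = 2
χ ⇒ ¬χ = 2 ⇒ 2 = 4
¬(χ ⇒ ¬χ) = ¬4 = 0
(ψ ⇒ ¬χ) ⇒ ¬(χ ⇒ ¬χ) = 4 ⇒ 0 = 0
(((ψ ⇔ (χ ⇒ χ)) ⇒ ¬χ) ⇔ ((ψ ⇒ (χ ⇔ ψ)) ⇔ (ψ ⇔ φ))) ⇔ ((ψ ⇒ ¬χ) ⇒ ¬(χ ⇒ ¬χ)) = 2 ⇔ 0 = 2
χ ⇒ φ = 2 ⇒ 3 = 4
χ ⇒ (χ ⇒ φ) = 2 ⇒ 4 = 4
¬(χ ⇒ (χ ⇒ φ)) = ¬4 = 0
ψ ⇒ φ = 1 ⇒ 3 = 4
¬(χ ⇒ (χ ⇒ φ)) ⇔ (ψ ⇒ φ) = 0 ⇔ 4 = 0
φ ⇒ ψ = 3 ⇒ 1 = 2
(φ ⇒ ψ) ⇒ χ = 2 ⇒ 2 = 4
χ ⇒ φ = 2 ⇒ 3 = 4
((φ ⇒ ψ) ⇒ χ) ⇒ (χ ⇒ φ) = 4 ⇒ 4 = 4
ψ ⇒ φ = 1 ⇒ 3 = 4
(ψ ⇒ φ) ⇒ ψ = 4 ⇒ 1 = 1
(((φ ⇒ ψ) ⇒ χ) ⇒ (χ ⇒ φ)) ⇒ ((ψ ⇒ φ) ⇒ ψ) = 4 ⇒ 1 = 1
(¬(χ ⇒ (χ ⇒ φ)) ⇔ (ψ ⇒ φ)) ⇒ ((((φ ⇒ ψ) ⇒ χ) ⇒ (χ ⇒ φ)) ⇒ ((ψ ⇒ φ) ⇒ ψ)) = 0 ⇒ 1 = 4
((((ψ ⇔ (χ ⇒ χ)) ⇒ ¬χ) ⇔ ((ψ ⇒ (χ ⇔ ψ)) ⇔ (ψ ⇔ φ))) ⇔ ((ψ ⇒ ¬χ) ⇒ ¬(χ ⇒ ¬χ))) ⇔ ((¬(χ ⇒ (χ ⇒ φ)) ⇔ (ψ ⇒ φ)) ⇒ ((((φ ⇒ ψ) ⇒ χ) ⇒ (χ ⇒ φ)) ⇒ ((ψ ⇒ φ) ⇒ ψ))) = 2 ⇔ 4 = 2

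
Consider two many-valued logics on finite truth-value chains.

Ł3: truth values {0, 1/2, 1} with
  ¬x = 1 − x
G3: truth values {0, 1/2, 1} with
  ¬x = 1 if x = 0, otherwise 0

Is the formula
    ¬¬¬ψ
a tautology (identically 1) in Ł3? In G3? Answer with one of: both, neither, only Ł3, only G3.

neither

In Ł3: at ψ = 1/2 the value is 1/2 — not a tautology.
In G3: at ψ = 1/2 the value is 0 — not a tautology.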